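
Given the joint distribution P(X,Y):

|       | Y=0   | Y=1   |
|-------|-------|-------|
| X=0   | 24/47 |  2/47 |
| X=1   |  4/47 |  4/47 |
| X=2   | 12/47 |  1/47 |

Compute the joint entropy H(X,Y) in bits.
1.9150 bits

H(X,Y) = -Σ_{x,y} P(x,y) log₂ P(x,y). Per-cell terms -P(x,y)·log₂P(x,y):
  X=0: 0.4951, 0.1938
  X=1: 0.3025, 0.3025
  X=2: 0.5029, 0.1182
Sum of the 6 terms: H(X,Y) = 1.9150 bits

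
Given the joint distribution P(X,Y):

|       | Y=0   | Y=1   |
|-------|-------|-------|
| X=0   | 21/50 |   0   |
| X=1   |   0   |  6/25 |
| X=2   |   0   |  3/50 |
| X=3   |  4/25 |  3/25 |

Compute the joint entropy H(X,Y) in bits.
2.0534 bits

H(X,Y) = -Σ_{x,y} P(x,y) log₂ P(x,y). Per-cell terms -P(x,y)·log₂P(x,y):
  X=0: 0.52565, 0.00000
  X=1: 0.00000, 0.49413
  X=2: 0.00000, 0.24353
  X=3: 0.42302, 0.36707
  (cells with P = 0 contribute 0)
Sum of the 8 terms: H(X,Y) = 2.0534 bits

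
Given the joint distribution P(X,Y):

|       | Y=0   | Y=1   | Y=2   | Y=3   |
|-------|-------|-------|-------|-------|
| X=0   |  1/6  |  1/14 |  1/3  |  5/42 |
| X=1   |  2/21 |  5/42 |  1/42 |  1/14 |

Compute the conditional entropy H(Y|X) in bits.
1.7929 bits

H(Y|X) = H(X,Y) - H(X)

H(X,Y) = -Σ_{x,y} P(x,y) log₂ P(x,y). Per-cell terms -P(x,y)·log₂P(x,y):
  X=0: 0.4308271, 0.2719539, 0.5283208, 0.3655225
  X=1: 0.3230778, 0.3655225, 0.1283885, 0.2719539
Sum of the 8 terms: H(X,Y) = 2.685567 bits

Marginal of X (row sums):
  P(X=0) = 1/6 + 1/14 + 1/3 + 5/42 = 29/42
  P(X=1) = 2/21 + 5/42 + 1/42 + 1/14 = 13/42
H(X) = -[(29/42)·log₂(29/42) + (13/42)·log₂(13/42)]
  = 0.3689466 + 0.5236764 = 0.892623 bits

H(Y|X) = H(X,Y) - H(X) = 2.685567 - 0.892623 = 1.7929 bits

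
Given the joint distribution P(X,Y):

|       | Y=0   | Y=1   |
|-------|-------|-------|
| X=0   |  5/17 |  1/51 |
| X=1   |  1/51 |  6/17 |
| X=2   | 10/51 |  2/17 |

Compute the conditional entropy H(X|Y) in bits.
1.0964 bits

H(X|Y) = H(X,Y) - H(Y)

H(X,Y) = -Σ_{x,y} P(x,y) log₂ P(x,y). Per-cell terms -P(x,y)·log₂P(x,y):
  X=0: 0.5193, 0.1112
  X=1: 0.1112, 0.5303
  X=2: 0.4609, 0.3632
Sum of the 6 terms: H(X,Y) = 2.0961 bits

Marginal of Y (column sums):
  P(Y=0) = 5/17 + 1/51 + 10/51 = 26/51
  P(Y=1) = 1/51 + 6/17 + 2/17 = 25/51
H(Y) = -[(26/51)·log₂(26/51) + (25/51)·log₂(25/51)]
  = 0.4955 + 0.5042 = 0.9997 bits

H(X|Y) = H(X,Y) - H(Y) = 2.0961 - 0.9997 = 1.0964 bits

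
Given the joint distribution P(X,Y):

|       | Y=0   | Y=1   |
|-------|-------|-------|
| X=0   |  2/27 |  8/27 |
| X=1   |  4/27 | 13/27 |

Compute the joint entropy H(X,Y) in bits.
1.7139 bits

H(X,Y) = -Σ_{x,y} P(x,y) log₂ P(x,y). Per-cell terms -P(x,y)·log₂P(x,y):
  X=0: 0.2781, 0.5200
  X=1: 0.4081, 0.5077
Sum of the 4 terms: H(X,Y) = 1.7139 bits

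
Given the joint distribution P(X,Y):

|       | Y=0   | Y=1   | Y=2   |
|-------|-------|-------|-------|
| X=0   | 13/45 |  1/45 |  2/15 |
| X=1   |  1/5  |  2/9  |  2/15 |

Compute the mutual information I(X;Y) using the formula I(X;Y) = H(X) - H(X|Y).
0.1398 bits

I(X;Y) = H(X) - H(X|Y)

Marginal of X (row sums):
  P(X=0) = 13/45 + 1/45 + 2/15 = 4/9
  P(X=1) = 1/5 + 2/9 + 2/15 = 5/9
H(X) = -[(4/9)·log₂(4/9) + (5/9)·log₂(5/9)]
  = 0.519967 + 0.471109 = 0.991076 bits

Marginal of Y (column sums):
  P(Y=0) = 13/45 + 1/5 = 22/45
  P(Y=1) = 1/45 + 2/9 = 11/45
  P(Y=2) = 2/15 + 2/15 = 4/15
H(X|Y) = Σ_y P(y)·H(X|Y=y):
  Y=0: P(Y=0) = 22/45, P(X|Y=0) = (13/22, 9/22) → H(X|Y=0) = 0.976021
  Y=1: P(Y=1) = 11/45, P(X|Y=1) = (1/11, 10/11) → H(X|Y=1) = 0.439497
  Y=2: P(Y=2) = 4/15, P(X|Y=2) = (1/2, 1/2) → H(X|Y=2) = 1.000000
H(X|Y) = (22/45)·0.976021 + (11/45)·0.439497 + (4/15)·1.000000 = 0.851265 bits

I(X;Y) = H(X) - H(X|Y) = 0.991076 - 0.851265 = 0.1398 bits

Cross-check via I(X;Y) = H(X) + H(Y) - H(X,Y): computing H(Y) from the column sums and H(X,Y) from the 6 cells in the same way gives H(Y) = 1.510058 bits and H(X,Y) = 2.361323 bits, so
I(X;Y) = 0.991076 + 1.510058 - 2.361323 = 0.1398 bits ✓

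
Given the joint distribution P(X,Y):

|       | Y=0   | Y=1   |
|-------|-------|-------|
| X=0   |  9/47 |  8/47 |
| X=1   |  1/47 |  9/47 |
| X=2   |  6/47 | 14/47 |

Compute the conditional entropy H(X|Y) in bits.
1.4406 bits

H(X|Y) = H(X,Y) - H(Y)

H(X,Y) = -Σ_{x,y} P(x,y) log₂ P(x,y). Per-cell terms -P(x,y)·log₂P(x,y):
  X=0: 0.4566, 0.4348
  X=1: 0.1182, 0.4566
  X=2: 0.3791, 0.5205
Sum of the 6 terms: H(X,Y) = 2.3658 bits

Marginal of Y (column sums):
  P(Y=0) = 9/47 + 1/47 + 6/47 = 16/47
  P(Y=1) = 8/47 + 9/47 + 14/47 = 31/47
H(Y) = -[(16/47)·log₂(16/47) + (31/47)·log₂(31/47)]
  = 0.5292 + 0.3960 = 0.9252 bits

H(X|Y) = H(X,Y) - H(Y) = 2.3658 - 0.9252 = 1.4406 bits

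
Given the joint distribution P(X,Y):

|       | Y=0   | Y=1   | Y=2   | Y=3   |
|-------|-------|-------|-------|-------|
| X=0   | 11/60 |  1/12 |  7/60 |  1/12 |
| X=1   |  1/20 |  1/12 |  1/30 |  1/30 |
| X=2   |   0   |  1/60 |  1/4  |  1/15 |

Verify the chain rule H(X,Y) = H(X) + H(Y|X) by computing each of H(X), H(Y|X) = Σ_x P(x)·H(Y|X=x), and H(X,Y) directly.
H(X) = 1.5058 bits, H(Y|X) = 1.6029 bits, H(X,Y) = 3.1087 bits

Marginal of X (row sums):
  P(X=0) = 11/60 + 1/12 + 7/60 + 1/12 = 7/15
  P(X=1) = 1/20 + 1/12 + 1/30 + 1/30 = 1/5
  P(X=2) = 0 + 1/60 + 1/4 + 1/15 = 1/3
H(X) = -[(7/15)·log₂(7/15) + (1/5)·log₂(1/5) + (1/3)·log₂(1/3)]
  = 0.51312 + 0.46439 + 0.52832 = 1.5058 bits

H(Y|X) = Σ_x P(x)·H(Y|X=x):
  X=0: P(X=0) = 7/15, P(Y|X=0) = (11/28, 5/28, 1/4, 5/28) → H(Y|X=0) = 1.91719
  X=1: P(X=1) = 1/5, P(Y|X=1) = (1/4, 5/12, 1/6, 1/6) → H(Y|X=1) = 1.88792
  X=2: P(X=2) = 1/3, P(Y|X=2) = (0, 1/20, 3/4, 1/5) → H(Y|X=2) = 0.99176
H(Y|X) = (7/15)·1.91719 + (1/5)·1.88792 + (1/3)·0.99176 = 1.6029 bits

H(X,Y) = -Σ_{x,y} P(x,y) log₂ P(x,y). Per-cell terms -P(x,y)·log₂P(x,y):
  X=0: 0.44870, 0.29875, 0.36161, 0.29875
  X=1: 0.21610, 0.29875, 0.16356, 0.16356
  X=2: 0.00000, 0.09845, 0.50000, 0.26046
  (cells with P = 0 contribute 0)
Sum of the 12 terms: H(X,Y) = 3.1087 bits

Chain rule check:
  H(X) + H(Y|X) = 1.5058 + 1.6029 = 3.1087 bits
  H(X,Y) = 3.1087 bits
✓ Chain rule verified.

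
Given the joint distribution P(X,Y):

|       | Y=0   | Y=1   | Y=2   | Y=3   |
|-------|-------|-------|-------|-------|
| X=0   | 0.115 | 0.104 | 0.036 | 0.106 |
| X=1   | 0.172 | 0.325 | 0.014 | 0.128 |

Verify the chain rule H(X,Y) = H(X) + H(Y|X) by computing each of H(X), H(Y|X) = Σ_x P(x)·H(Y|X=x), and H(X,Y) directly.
H(X) = 0.9435 bits, H(Y|X) = 1.7004 bits, H(X,Y) = 2.6439 bits

Marginal of X (row sums):
  P(X=0) = 0.115 + 0.104 + 0.036 + 0.106 = 0.361
  P(X=1) = 0.172 + 0.325 + 0.014 + 0.128 = 0.639
H(X) = -[0.361·log₂(0.361) + 0.639·log₂(0.639)]
  = 0.5306 + 0.4129 = 0.9435 bits

H(Y|X) = Σ_x P(x)·H(Y|X=x):
  X=0: P(X=0) = 0.361, P(Y|X=0) = (115/361, 104/361, 36/361, 106/361) → H(Y|X=0) = 1.8938
  X=1: P(X=1) = 0.639, P(Y|X=1) = (172/639, 325/639, 14/639, 128/639) → H(Y|X=1) = 1.5912
H(Y|X) = 0.361·1.8938 + 0.639·1.5912 = 1.7004 bits

H(X,Y) = -Σ_{x,y} P(x,y) log₂ P(x,y). Per-cell terms -P(x,y)·log₂P(x,y):
  X=0: 0.3588, 0.3396, 0.1727, 0.3432
  X=1: 0.4368, 0.5270, 0.0862, 0.3796
Sum of the 8 terms: H(X,Y) = 2.6439 bits

Chain rule check:
  H(X) + H(Y|X) = 0.9435 + 1.7004 = 2.6439 bits
  H(X,Y) = 2.6439 bits
✓ Chain rule verified.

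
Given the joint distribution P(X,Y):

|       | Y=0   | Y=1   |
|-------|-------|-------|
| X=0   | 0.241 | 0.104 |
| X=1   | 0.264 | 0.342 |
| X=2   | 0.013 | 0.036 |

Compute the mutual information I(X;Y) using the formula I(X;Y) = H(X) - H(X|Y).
0.0548 bits

I(X;Y) = H(X) - H(X|Y)

Marginal of X (row sums):
  P(X=0) = 0.241 + 0.104 = 0.345
  P(X=1) = 0.264 + 0.342 = 0.606
  P(X=2) = 0.013 + 0.036 = 0.049
H(X) = -[0.345·log₂(0.345) + 0.606·log₂(0.606) + 0.049·log₂(0.049)]
  = 0.5297 + 0.4379 + 0.2132 = 1.1808 bits

Marginal of Y (column sums):
  P(Y=0) = 0.241 + 0.264 + 0.013 = 0.518
  P(Y=1) = 0.104 + 0.342 + 0.036 = 0.482
H(X|Y) = Σ_y P(y)·H(X|Y=y):
  Y=0: P(Y=0) = 0.518, P(X|Y=0) = (241/518, 132/259, 13/518) → H(X|Y=0) = 1.1426
  Y=1: P(Y=1) = 0.482, P(X|Y=1) = (52/241, 171/241, 18/241) → H(X|Y=1) = 1.1082
H(X|Y) = 0.518·1.1426 + 0.482·1.1082 = 1.1260 bits

I(X;Y) = H(X) - H(X|Y) = 1.1808 - 1.1260 = 0.0548 bits

Cross-check via I(X;Y) = H(X) + H(Y) - H(X,Y): computing H(Y) from the column sums and H(X,Y) from the 6 cells in the same way gives H(Y) = 0.9991 bits and H(X,Y) = 2.1251 bits, so
I(X;Y) = 1.1808 + 0.9991 - 2.1251 = 0.0548 bits ✓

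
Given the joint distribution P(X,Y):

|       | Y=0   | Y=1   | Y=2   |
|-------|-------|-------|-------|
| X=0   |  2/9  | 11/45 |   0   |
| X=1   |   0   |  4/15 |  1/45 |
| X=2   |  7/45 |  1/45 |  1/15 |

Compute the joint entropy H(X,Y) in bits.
2.4097 bits

H(X,Y) = -Σ_{x,y} P(x,y) log₂ P(x,y). Per-cell terms -P(x,y)·log₂P(x,y):
  X=0: 0.482206, 0.496814, 0.000000
  X=1: 0.000000, 0.508504, 0.122041
  X=2: 0.417589, 0.122041, 0.260459
  (cells with P = 0 contribute 0)
Sum of the 9 terms: H(X,Y) = 2.4097 bits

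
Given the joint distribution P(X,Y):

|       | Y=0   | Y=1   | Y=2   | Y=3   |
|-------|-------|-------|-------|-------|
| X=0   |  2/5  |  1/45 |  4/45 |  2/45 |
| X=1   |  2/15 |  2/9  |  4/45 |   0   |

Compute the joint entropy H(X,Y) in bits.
2.3410 bits

H(X,Y) = -Σ_{x,y} P(x,y) log₂ P(x,y). Per-cell terms -P(x,y)·log₂P(x,y):
  X=0: 0.5288, 0.1220, 0.3104, 0.1996
  X=1: 0.3876, 0.4822, 0.3104, 0.0000
  (cells with P = 0 contribute 0)
Sum of the 8 terms: H(X,Y) = 2.3410 bits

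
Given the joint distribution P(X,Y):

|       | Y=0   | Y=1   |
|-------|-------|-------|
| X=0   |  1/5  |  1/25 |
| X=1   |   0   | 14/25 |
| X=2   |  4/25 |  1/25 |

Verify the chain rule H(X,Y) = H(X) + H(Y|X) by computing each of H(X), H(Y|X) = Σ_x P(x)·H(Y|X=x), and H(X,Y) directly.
H(X) = 1.4270 bits, H(Y|X) = 0.3004 bits, H(X,Y) = 1.7274 bits

Marginal of X (row sums):
  P(X=0) = 1/5 + 1/25 = 6/25
  P(X=1) = 0 + 14/25 = 14/25
  P(X=2) = 4/25 + 1/25 = 1/5
H(X) = -[(6/25)·log₂(6/25) + (14/25)·log₂(14/25) + (1/5)·log₂(1/5)]
  = 0.494134 + 0.468441 + 0.464386 = 1.4270 bits

H(Y|X) = Σ_x P(x)·H(Y|X=x):
  X=0: P(X=0) = 6/25, P(Y|X=0) = (5/6, 1/6) → H(Y|X=0) = 0.650022
  X=1: P(X=1) = 14/25, P(Y|X=1) = (0, 1) → H(Y|X=1) = 0.000000
  X=2: P(X=2) = 1/5, P(Y|X=2) = (4/5, 1/5) → H(Y|X=2) = 0.721928
H(Y|X) = (6/25)·0.650022 + (14/25)·0.000000 + (1/5)·0.721928 = 0.3004 bits

H(X,Y) = -Σ_{x,y} P(x,y) log₂ P(x,y). Per-cell terms -P(x,y)·log₂P(x,y):
  X=0: 0.464386, 0.185754
  X=1: 0.000000, 0.468441
  X=2: 0.423017, 0.185754
  (cells with P = 0 contribute 0)
Sum of the 6 terms: H(X,Y) = 1.7274 bits

Chain rule check:
  H(X) + H(Y|X) = 1.4270 + 0.3004 = 1.7274 bits
  H(X,Y) = 1.7274 bits
✓ Chain rule verified.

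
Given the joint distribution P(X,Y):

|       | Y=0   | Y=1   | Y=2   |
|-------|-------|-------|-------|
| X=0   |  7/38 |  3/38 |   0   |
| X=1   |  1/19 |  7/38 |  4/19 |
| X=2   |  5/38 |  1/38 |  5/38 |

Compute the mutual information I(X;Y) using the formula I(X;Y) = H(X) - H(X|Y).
0.3283 bits

I(X;Y) = H(X) - H(X|Y)

Marginal of X (row sums):
  P(X=0) = 7/38 + 3/38 + 0 = 5/19
  P(X=1) = 1/19 + 7/38 + 4/19 = 17/38
  P(X=2) = 5/38 + 1/38 + 5/38 = 11/38
H(X) = -[(5/19)·log₂(5/19) + (17/38)·log₂(17/38) + (11/38)·log₂(11/38)]
  = 0.5068 + 0.5192 + 0.5177 = 1.5437 bits

Marginal of Y (column sums):
  P(Y=0) = 7/38 + 1/19 + 5/38 = 7/19
  P(Y=1) = 3/38 + 7/38 + 1/38 = 11/38
  P(Y=2) = 0 + 4/19 + 5/38 = 13/38
H(X|Y) = Σ_y P(y)·H(X|Y=y):
  Y=0: P(Y=0) = 7/19, P(X|Y=0) = (1/2, 1/7, 5/14) → H(X|Y=0) = 1.4316
  Y=1: P(Y=1) = 11/38, P(X|Y=1) = (3/11, 7/11, 1/11) → H(X|Y=1) = 1.2407
  Y=2: P(Y=2) = 13/38, P(X|Y=2) = (0, 8/13, 5/13) → H(X|Y=2) = 0.9612
H(X|Y) = (7/19)·1.4316 + (11/38)·1.2407 + (13/38)·0.9612 = 1.2154 bits

I(X;Y) = H(X) - H(X|Y) = 1.5437 - 1.2154 = 0.3283 bits

Cross-check via I(X;Y) = H(X) + H(Y) - H(X,Y): computing H(Y) from the column sums and H(X,Y) from the 9 cells in the same way gives H(Y) = 1.5779 bits and H(X,Y) = 2.7933 bits, so
I(X;Y) = 1.5437 + 1.5779 - 2.7933 = 0.3283 bits ✓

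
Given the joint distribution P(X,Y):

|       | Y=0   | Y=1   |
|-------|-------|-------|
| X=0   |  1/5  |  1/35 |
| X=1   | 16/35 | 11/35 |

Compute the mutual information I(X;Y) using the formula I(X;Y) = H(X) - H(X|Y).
0.0510 bits

I(X;Y) = H(X) - H(X|Y)

Marginal of X (row sums):
  P(X=0) = 1/5 + 1/35 = 8/35
  P(X=1) = 16/35 + 11/35 = 27/35
H(X) = -[(8/35)·log₂(8/35) + (27/35)·log₂(27/35)]
  = 0.48669 + 0.28882 = 0.7755 bits

Marginal of Y (column sums):
  P(Y=0) = 1/5 + 16/35 = 23/35
  P(Y=1) = 1/35 + 11/35 = 12/35
H(X|Y) = Σ_y P(y)·H(X|Y=y):
  Y=0: P(Y=0) = 23/35, P(X|Y=0) = (7/23, 16/23) → H(X|Y=0) = 0.88654
  Y=1: P(Y=1) = 12/35, P(X|Y=1) = (1/12, 11/12) → H(X|Y=1) = 0.41382
H(X|Y) = (23/35)·0.88654 + (12/35)·0.41382 = 0.7245 bits

I(X;Y) = H(X) - H(X|Y) = 0.7755 - 0.7245 = 0.0510 bits

Cross-check via I(X;Y) = H(X) + H(Y) - H(X,Y): computing H(Y) from the column sums and H(X,Y) from the 4 cells in the same way gives H(Y) = 0.9275 bits and H(X,Y) = 1.6520 bits, so
I(X;Y) = 0.7755 + 0.9275 - 1.6520 = 0.0510 bits ✓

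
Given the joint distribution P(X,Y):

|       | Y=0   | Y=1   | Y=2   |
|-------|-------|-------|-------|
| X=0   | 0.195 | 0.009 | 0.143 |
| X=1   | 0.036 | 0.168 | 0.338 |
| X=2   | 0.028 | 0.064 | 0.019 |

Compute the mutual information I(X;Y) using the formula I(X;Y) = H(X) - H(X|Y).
0.2972 bits

I(X;Y) = H(X) - H(X|Y)

Marginal of X (row sums):
  P(X=0) = 0.195 + 0.009 + 0.143 = 0.347
  P(X=1) = 0.036 + 0.168 + 0.338 = 0.542
  P(X=2) = 0.028 + 0.064 + 0.019 = 0.111
H(X) = -[0.347·log₂(0.347) + 0.542·log₂(0.542) + 0.111·log₂(0.111)]
  = 0.5299 + 0.4789 + 0.3520 = 1.3608 bits

Marginal of Y (column sums):
  P(Y=0) = 0.195 + 0.036 + 0.028 = 0.259
  P(Y=1) = 0.009 + 0.168 + 0.064 = 0.241
  P(Y=2) = 0.143 + 0.338 + 0.019 = 0.500
H(X|Y) = Σ_y P(y)·H(X|Y=y):
  Y=0: P(Y=0) = 0.259, P(X|Y=0) = (195/259, 36/259, 4/37) → H(X|Y=0) = 1.0510
  Y=1: P(Y=1) = 0.241, P(X|Y=1) = (9/241, 168/241, 64/241) → H(X|Y=1) = 1.0480
  Y=2: P(Y=2) = 0.500, P(X|Y=2) = (143/500, 169/250, 19/500) → H(X|Y=2) = 1.0776
H(X|Y) = 0.259·1.0510 + 0.241·1.0480 + 0.500·1.0776 = 1.0636 bits

I(X;Y) = H(X) - H(X|Y) = 1.3608 - 1.0636 = 0.2972 bits

Cross-check via I(X;Y) = H(X) + H(Y) - H(X,Y): computing H(Y) from the column sums and H(X,Y) from the 9 cells in the same way gives H(Y) = 1.4995 bits and H(X,Y) = 2.5631 bits, so
I(X;Y) = 1.3608 + 1.4995 - 2.5631 = 0.2972 bits ✓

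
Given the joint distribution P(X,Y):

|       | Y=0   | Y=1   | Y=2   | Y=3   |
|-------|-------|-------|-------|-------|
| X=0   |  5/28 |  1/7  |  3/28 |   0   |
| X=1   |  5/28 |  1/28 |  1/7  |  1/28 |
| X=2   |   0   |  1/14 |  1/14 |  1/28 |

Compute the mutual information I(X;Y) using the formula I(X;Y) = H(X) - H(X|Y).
0.2320 bits

I(X;Y) = H(X) - H(X|Y)

Marginal of X (row sums):
  P(X=0) = 5/28 + 1/7 + 3/28 + 0 = 3/7
  P(X=1) = 5/28 + 1/28 + 1/7 + 1/28 = 11/28
  P(X=2) = 0 + 1/14 + 1/14 + 1/28 = 5/28
H(X) = -[(3/7)·log₂(3/7) + (11/28)·log₂(11/28) + (5/28)·log₂(5/28)]
  = 0.5239 + 0.5295 + 0.4438 = 1.4972 bits

Marginal of Y (column sums):
  P(Y=0) = 5/28 + 5/28 + 0 = 5/14
  P(Y=1) = 1/7 + 1/28 + 1/14 = 1/4
  P(Y=2) = 3/28 + 1/7 + 1/14 = 9/28
  P(Y=3) = 0 + 1/28 + 1/28 = 1/14
H(X|Y) = Σ_y P(y)·H(X|Y=y):
  Y=0: P(Y=0) = 5/14, P(X|Y=0) = (1/2, 1/2, 0) → H(X|Y=0) = 1.0000
  Y=1: P(Y=1) = 1/4, P(X|Y=1) = (4/7, 1/7, 2/7) → H(X|Y=1) = 1.3788
  Y=2: P(Y=2) = 9/28, P(X|Y=2) = (1/3, 4/9, 2/9) → H(X|Y=2) = 1.5305
  Y=3: P(Y=3) = 1/14, P(X|Y=3) = (0, 1/2, 1/2) → H(X|Y=3) = 1.0000
H(X|Y) = (5/14)·1.0000 + (1/4)·1.3788 + (9/28)·1.5305 + (1/14)·1.0000 = 1.2652 bits

I(X;Y) = H(X) - H(X|Y) = 1.4972 - 1.2652 = 0.2320 bits

Cross-check via I(X;Y) = H(X) + H(Y) - H(X,Y): computing H(Y) from the column sums and H(X,Y) from the 12 cells in the same way gives H(Y) = 1.8288 bits and H(X,Y) = 3.0940 bits, so
I(X;Y) = 1.4972 + 1.8288 - 3.0940 = 0.2320 bits ✓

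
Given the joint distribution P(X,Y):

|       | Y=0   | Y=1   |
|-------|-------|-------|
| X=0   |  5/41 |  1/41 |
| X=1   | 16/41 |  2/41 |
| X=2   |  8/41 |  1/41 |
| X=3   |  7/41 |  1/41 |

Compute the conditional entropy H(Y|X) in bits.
0.5326 bits

H(Y|X) = H(X,Y) - H(X)

H(X,Y) = -Σ_{x,y} P(x,y) log₂ P(x,y). Per-cell terms -P(x,y)·log₂P(x,y):
  X=0: 0.37020, 0.13067
  X=1: 0.52978, 0.21256
  X=2: 0.46001, 0.13067
  X=3: 0.43540, 0.13067
Sum of the 8 terms: H(X,Y) = 2.4000 bits

Marginal of X (row sums):
  P(X=0) = 5/41 + 1/41 = 6/41
  P(X=1) = 16/41 + 2/41 = 18/41
  P(X=2) = 8/41 + 1/41 = 9/41
  P(X=3) = 7/41 + 1/41 = 8/41
H(X) = -[(6/41)·log₂(6/41) + (18/41)·log₂(18/41) + (9/41)·log₂(9/41) + (8/41)·log₂(8/41)]
  = 0.40574 + 0.52140 + 0.48021 + 0.46001 = 1.8674 bits

H(Y|X) = H(X,Y) - H(X) = 2.4000 - 1.8674 = 0.5326 bits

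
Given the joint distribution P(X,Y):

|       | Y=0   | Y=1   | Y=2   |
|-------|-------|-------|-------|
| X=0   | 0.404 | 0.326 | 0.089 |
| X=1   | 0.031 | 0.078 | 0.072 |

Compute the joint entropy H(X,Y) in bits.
2.0818 bits

H(X,Y) = -Σ_{x,y} P(x,y) log₂ P(x,y). Per-cell terms -P(x,y)·log₂P(x,y):
  X=0: 0.52826, 0.52716, 0.31061
  X=1: 0.15536, 0.28707, 0.27330
Sum of the 6 terms: H(X,Y) = 2.0818 bits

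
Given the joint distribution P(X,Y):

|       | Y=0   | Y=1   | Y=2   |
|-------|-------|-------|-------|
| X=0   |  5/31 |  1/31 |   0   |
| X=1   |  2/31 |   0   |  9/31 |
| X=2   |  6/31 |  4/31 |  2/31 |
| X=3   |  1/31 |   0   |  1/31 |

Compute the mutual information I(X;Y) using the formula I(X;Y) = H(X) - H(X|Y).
0.4746 bits

I(X;Y) = H(X) - H(X|Y)

Marginal of X (row sums):
  P(X=0) = 5/31 + 1/31 + 0 = 6/31
  P(X=1) = 2/31 + 0 + 9/31 = 11/31
  P(X=2) = 6/31 + 4/31 + 2/31 = 12/31
  P(X=3) = 1/31 + 0 + 1/31 = 2/31
H(X) = -[(6/31)·log₂(6/31) + (11/31)·log₂(11/31) + (12/31)·log₂(12/31) + (2/31)·log₂(2/31)]
  = 0.4586 + 0.5304 + 0.5300 + 0.2551 = 1.7741 bits

Marginal of Y (column sums):
  P(Y=0) = 5/31 + 2/31 + 6/31 + 1/31 = 14/31
  P(Y=1) = 1/31 + 0 + 4/31 + 0 = 5/31
  P(Y=2) = 0 + 9/31 + 2/31 + 1/31 = 12/31
H(X|Y) = Σ_y P(y)·H(X|Y=y):
  Y=0: P(Y=0) = 14/31, P(X|Y=0) = (5/14, 1/7, 3/7, 1/14) → H(X|Y=0) = 1.7274
  Y=1: P(Y=1) = 5/31, P(X|Y=1) = (1/5, 0, 4/5, 0) → H(X|Y=1) = 0.7219
  Y=2: P(Y=2) = 12/31, P(X|Y=2) = (0, 3/4, 1/6, 1/12) → H(X|Y=2) = 1.0409
H(X|Y) = (14/31)·1.7274 + (5/31)·0.7219 + (12/31)·1.0409 = 1.2995 bits

I(X;Y) = H(X) - H(X|Y) = 1.7741 - 1.2995 = 0.4746 bits

Cross-check via I(X;Y) = H(X) + H(Y) - H(X,Y): computing H(Y) from the column sums and H(X,Y) from the 12 cells in the same way gives H(Y) = 1.4725 bits and H(X,Y) = 2.7720 bits, so
I(X;Y) = 1.7741 + 1.4725 - 2.7720 = 0.4746 bits ✓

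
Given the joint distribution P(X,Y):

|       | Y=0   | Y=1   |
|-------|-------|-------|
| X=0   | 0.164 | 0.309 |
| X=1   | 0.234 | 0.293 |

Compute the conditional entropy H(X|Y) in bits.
0.9908 bits

H(X|Y) = H(X,Y) - H(Y)

H(X,Y) = -Σ_{x,y} P(x,y) log₂ P(x,y). Per-cell terms -P(x,y)·log₂P(x,y):
  X=0: 0.427750, 0.523545
  X=1: 0.490328, 0.518911
Sum of the 4 terms: H(X,Y) = 1.96053 bits

Marginal of Y (column sums):
  P(Y=0) = 0.164 + 0.234 = 0.398
  P(Y=1) = 0.309 + 0.293 = 0.602
H(Y) = -[0.398·log₂(0.398) + 0.602·log₂(0.602)]
  = 0.529006 + 0.440763 = 0.96977 bits

H(X|Y) = H(X,Y) - H(Y) = 1.96053 - 0.96977 = 0.9908 bits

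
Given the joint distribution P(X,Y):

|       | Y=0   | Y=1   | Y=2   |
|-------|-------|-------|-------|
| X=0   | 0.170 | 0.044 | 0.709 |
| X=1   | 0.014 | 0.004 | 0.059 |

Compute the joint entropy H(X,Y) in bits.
1.3436 bits

H(X,Y) = -Σ_{x,y} P(x,y) log₂ P(x,y). Per-cell terms -P(x,y)·log₂P(x,y):
  X=0: 0.43459, 0.19828, 0.35177
  X=1: 0.08622, 0.03186, 0.24091
Sum of the 6 terms: H(X,Y) = 1.3436 bits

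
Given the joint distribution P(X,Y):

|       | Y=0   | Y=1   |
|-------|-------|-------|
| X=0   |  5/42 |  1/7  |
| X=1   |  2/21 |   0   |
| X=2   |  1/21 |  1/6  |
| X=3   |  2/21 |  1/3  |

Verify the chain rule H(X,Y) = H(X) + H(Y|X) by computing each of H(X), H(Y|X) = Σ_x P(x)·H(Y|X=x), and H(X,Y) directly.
H(X) = 1.8294 bits, H(Y|X) = 0.7516 bits, H(X,Y) = 2.5810 bits

Marginal of X (row sums):
  P(X=0) = 5/42 + 1/7 = 11/42
  P(X=1) = 2/21 + 0 = 2/21
  P(X=2) = 1/21 + 1/6 = 3/14
  P(X=3) = 2/21 + 1/3 = 3/7
H(X) = -[(11/42)·log₂(11/42) + (2/21)·log₂(2/21) + (3/14)·log₂(3/14) + (3/7)·log₂(3/7)]
  = 0.50623 + 0.32308 + 0.47623 + 0.52388 = 1.8294 bits

H(Y|X) = Σ_x P(x)·H(Y|X=x):
  X=0: P(X=0) = 11/42, P(Y|X=0) = (5/11, 6/11) → H(Y|X=0) = 0.99403
  X=1: P(X=1) = 2/21, P(Y|X=1) = (1, 0) → H(Y|X=1) = 0.00000
  X=2: P(X=2) = 3/14, P(Y|X=2) = (2/9, 7/9) → H(Y|X=2) = 0.76420
  X=3: P(X=3) = 3/7, P(Y|X=3) = (2/9, 7/9) → H(Y|X=3) = 0.76420
H(Y|X) = (11/42)·0.99403 + (2/21)·0.00000 + (3/14)·0.76420 + (3/7)·0.76420 = 0.7516 bits

H(X,Y) = -Σ_{x,y} P(x,y) log₂ P(x,y). Per-cell terms -P(x,y)·log₂P(x,y):
  X=0: 0.36552, 0.40105
  X=1: 0.32308, 0.00000
  X=2: 0.20916, 0.43083
  X=3: 0.32308, 0.52832
  (cells with P = 0 contribute 0)
Sum of the 8 terms: H(X,Y) = 2.5810 bits

Chain rule check:
  H(X) + H(Y|X) = 1.8294 + 0.7516 = 2.5810 bits
  H(X,Y) = 2.5810 bits
✓ Chain rule verified.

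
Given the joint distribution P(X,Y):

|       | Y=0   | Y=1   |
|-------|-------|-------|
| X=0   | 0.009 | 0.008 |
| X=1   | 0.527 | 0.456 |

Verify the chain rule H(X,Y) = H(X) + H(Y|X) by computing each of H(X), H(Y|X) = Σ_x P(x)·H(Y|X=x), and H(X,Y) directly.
H(X) = 0.1242 bits, H(Y|X) = 0.9963 bits, H(X,Y) = 1.1205 bits

Marginal of X (row sums):
  P(X=0) = 0.009 + 0.008 = 0.017
  P(X=1) = 0.527 + 0.456 = 0.983
H(X) = -[0.017·log₂(0.017) + 0.983·log₂(0.983)]
  = 0.099931 + 0.024316 = 0.1242 bits

H(Y|X) = Σ_x P(x)·H(Y|X=x):
  X=0: P(X=0) = 0.017, P(Y|X=0) = (9/17, 8/17) → H(Y|X=0) = 0.997503
  X=1: P(X=1) = 0.983, P(Y|X=1) = (527/983, 456/983) → H(Y|X=1) = 0.996234
H(Y|X) = 0.017·0.997503 + 0.983·0.996234 = 0.9963 bits

H(X,Y) = -Σ_{x,y} P(x,y) log₂ P(x,y). Per-cell terms -P(x,y)·log₂P(x,y):
  X=0: 0.061163, 0.055726
  X=1: 0.487014, 0.516600
Sum of the 4 terms: H(X,Y) = 1.1205 bits

Chain rule check:
  H(X) + H(Y|X) = 0.1242 + 0.9963 = 1.1205 bits
  H(X,Y) = 1.1205 bits
✓ Chain rule verified.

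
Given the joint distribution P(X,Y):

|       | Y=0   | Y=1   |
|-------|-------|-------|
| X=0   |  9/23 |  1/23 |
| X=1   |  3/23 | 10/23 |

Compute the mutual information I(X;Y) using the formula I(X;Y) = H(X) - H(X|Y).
0.3542 bits

I(X;Y) = H(X) - H(X|Y)

Marginal of X (row sums):
  P(X=0) = 9/23 + 1/23 = 10/23
  P(X=1) = 3/23 + 10/23 = 13/23
H(X) = -[(10/23)·log₂(10/23) + (13/23)·log₂(13/23)]
  = 0.52245 + 0.46524 = 0.9877 bits

Marginal of Y (column sums):
  P(Y=0) = 9/23 + 3/23 = 12/23
  P(Y=1) = 1/23 + 10/23 = 11/23
H(X|Y) = Σ_y P(y)·H(X|Y=y):
  Y=0: P(Y=0) = 12/23, P(X|Y=0) = (3/4, 1/4) → H(X|Y=0) = 0.81128
  Y=1: P(Y=1) = 11/23, P(X|Y=1) = (1/11, 10/11) → H(X|Y=1) = 0.43950
H(X|Y) = (12/23)·0.81128 + (11/23)·0.43950 = 0.6335 bits

I(X;Y) = H(X) - H(X|Y) = 0.9877 - 0.6335 = 0.3542 bits

Cross-check via I(X;Y) = H(X) + H(Y) - H(X,Y): computing H(Y) from the column sums and H(X,Y) from the 4 cells in the same way gives H(Y) = 0.9986 bits and H(X,Y) = 1.6321 bits, so
I(X;Y) = 0.9877 + 0.9986 - 1.6321 = 0.3542 bits ✓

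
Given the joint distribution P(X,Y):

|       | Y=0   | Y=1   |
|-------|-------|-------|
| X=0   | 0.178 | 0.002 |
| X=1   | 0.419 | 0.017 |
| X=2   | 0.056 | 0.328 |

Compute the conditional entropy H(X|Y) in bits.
0.9159 bits

H(X|Y) = H(X,Y) - H(Y)

H(X,Y) = -Σ_{x,y} P(x,y) log₂ P(x,y). Per-cell terms -P(x,y)·log₂P(x,y):
  X=0: 0.44323, 0.01793
  X=1: 0.52584, 0.09993
  X=2: 0.23287, 0.52750
Sum of the 6 terms: H(X,Y) = 1.8473 bits

Marginal of Y (column sums):
  P(Y=0) = 0.178 + 0.419 + 0.056 = 0.653
  P(Y=1) = 0.002 + 0.017 + 0.328 = 0.347
H(Y) = -[0.653·log₂(0.653) + 0.347·log₂(0.347)]
  = 0.40149 + 0.52987 = 0.9314 bits

H(X|Y) = H(X,Y) - H(Y) = 1.8473 - 0.9314 = 0.9159 bits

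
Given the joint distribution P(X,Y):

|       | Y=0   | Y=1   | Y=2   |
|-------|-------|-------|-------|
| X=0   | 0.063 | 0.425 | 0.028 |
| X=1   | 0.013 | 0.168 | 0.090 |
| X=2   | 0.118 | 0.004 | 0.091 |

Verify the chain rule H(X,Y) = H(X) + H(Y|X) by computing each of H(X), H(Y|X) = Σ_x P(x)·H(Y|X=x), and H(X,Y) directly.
H(X) = 1.4782 bits, H(Y|X) = 0.9789 bits, H(X,Y) = 2.4572 bits

Marginal of X (row sums):
  P(X=0) = 0.063 + 0.425 + 0.028 = 0.516
  P(X=1) = 0.013 + 0.168 + 0.090 = 0.271
  P(X=2) = 0.118 + 0.004 + 0.091 = 0.213
H(X) = -[0.516·log₂(0.516) + 0.271·log₂(0.271) + 0.213·log₂(0.213)]
  = 0.49255 + 0.51047 + 0.47522 = 1.4782 bits

H(Y|X) = Σ_x P(x)·H(Y|X=x):
  X=0: P(X=0) = 0.516, P(Y|X=0) = (21/172, 425/516, 7/129) → H(Y|X=0) = 0.82909
  X=1: P(X=1) = 0.271, P(Y|X=1) = (13/271, 168/271, 90/271) → H(Y|X=1) = 1.16598
  X=2: P(X=2) = 0.213, P(Y|X=2) = (118/213, 4/213, 91/213) → H(Y|X=2) = 1.10391
H(Y|X) = 0.516·0.82909 + 0.271·1.16598 + 0.213·1.10391 = 0.9789 bits

H(X,Y) = -Σ_{x,y} P(x,y) log₂ P(x,y). Per-cell terms -P(x,y)·log₂P(x,y):
  X=0: 0.25128, 0.52465, 0.14444
  X=1: 0.08145, 0.43234, 0.31265
  X=2: 0.36381, 0.03186, 0.31468
Sum of the 9 terms: H(X,Y) = 2.4572 bits

Chain rule check:
  H(X) + H(Y|X) = 1.4782 + 0.9789 = 2.4571 bits
  H(X,Y) = 2.4572 bits
✓ Chain rule verified (Δ = 0.0001 is 4-dp rounding noise: each of the three values was rounded independently).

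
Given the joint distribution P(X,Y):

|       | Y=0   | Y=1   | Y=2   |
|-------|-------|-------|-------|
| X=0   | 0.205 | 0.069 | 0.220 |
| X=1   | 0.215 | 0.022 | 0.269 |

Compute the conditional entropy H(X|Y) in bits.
0.9779 bits

H(X|Y) = H(X,Y) - H(Y)

H(X,Y) = -Σ_{x,y} P(x,y) log₂ P(x,y). Per-cell terms -P(x,y)·log₂P(x,y):
  X=0: 0.46869, 0.26615, 0.48057
  X=1: 0.47678, 0.12114, 0.50957
Sum of the 6 terms: H(X,Y) = 2.3229 bits

Marginal of Y (column sums):
  P(Y=0) = 0.205 + 0.215 = 0.420
  P(Y=1) = 0.069 + 0.022 = 0.091
  P(Y=2) = 0.220 + 0.269 = 0.489
H(Y) = -[0.420·log₂(0.420) + 0.091·log₂(0.091) + 0.489·log₂(0.489)]
  = 0.52565 + 0.31468 + 0.50469 = 1.3450 bits

H(X|Y) = H(X,Y) - H(Y) = 2.3229 - 1.3450 = 0.9779 bits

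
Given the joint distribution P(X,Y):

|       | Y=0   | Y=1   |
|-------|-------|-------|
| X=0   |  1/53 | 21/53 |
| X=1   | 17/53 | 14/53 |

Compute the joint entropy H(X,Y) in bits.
1.6708 bits

H(X,Y) = -Σ_{x,y} P(x,y) log₂ P(x,y). Per-cell terms -P(x,y)·log₂P(x,y):
  X=0: 0.1081, 0.5292
  X=1: 0.5262, 0.5073
Sum of the 4 terms: H(X,Y) = 1.6708 bits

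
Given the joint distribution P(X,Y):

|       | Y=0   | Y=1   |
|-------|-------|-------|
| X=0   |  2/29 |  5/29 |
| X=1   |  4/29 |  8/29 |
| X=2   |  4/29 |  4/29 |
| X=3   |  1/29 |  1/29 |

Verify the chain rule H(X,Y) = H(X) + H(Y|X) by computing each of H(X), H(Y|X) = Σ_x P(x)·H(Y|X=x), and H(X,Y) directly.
H(X) = 1.8004 bits, H(Y|X) = 0.9332 bits, H(X,Y) = 2.7335 bits

Marginal of X (row sums):
  P(X=0) = 2/29 + 5/29 = 7/29
  P(X=1) = 4/29 + 8/29 = 12/29
  P(X=2) = 4/29 + 4/29 = 8/29
  P(X=3) = 1/29 + 1/29 = 2/29
H(X) = -[(7/29)·log₂(7/29) + (12/29)·log₂(12/29) + (8/29)·log₂(8/29) + (2/29)·log₂(2/29)]
  = 0.49498 + 0.52677 + 0.51255 + 0.26607 = 1.8004 bits

H(Y|X) = Σ_x P(x)·H(Y|X=x):
  X=0: P(X=0) = 7/29, P(Y|X=0) = (2/7, 5/7) → H(Y|X=0) = 0.86312
  X=1: P(X=1) = 12/29, P(Y|X=1) = (1/3, 2/3) → H(Y|X=1) = 0.91830
  X=2: P(X=2) = 8/29, P(Y|X=2) = (1/2, 1/2) → H(Y|X=2) = 1.00000
  X=3: P(X=3) = 2/29, P(Y|X=3) = (1/2, 1/2) → H(Y|X=3) = 1.00000
H(Y|X) = (7/29)·0.86312 + (12/29)·0.91830 + (8/29)·1.00000 + (2/29)·1.00000 = 0.9332 bits

H(X,Y) = -Σ_{x,y} P(x,y) log₂ P(x,y). Per-cell terms -P(x,y)·log₂P(x,y):
  X=0: 0.26607, 0.43725
  X=1: 0.39420, 0.51255
  X=2: 0.39420, 0.39420
  X=3: 0.16752, 0.16752
Sum of the 8 terms: H(X,Y) = 2.7335 bits

Chain rule check:
  H(X) + H(Y|X) = 1.8004 + 0.9332 = 2.7336 bits
  H(X,Y) = 2.7335 bits
✓ Chain rule verified (Δ = 0.0001 is 4-dp rounding noise: each of the three values was rounded independently).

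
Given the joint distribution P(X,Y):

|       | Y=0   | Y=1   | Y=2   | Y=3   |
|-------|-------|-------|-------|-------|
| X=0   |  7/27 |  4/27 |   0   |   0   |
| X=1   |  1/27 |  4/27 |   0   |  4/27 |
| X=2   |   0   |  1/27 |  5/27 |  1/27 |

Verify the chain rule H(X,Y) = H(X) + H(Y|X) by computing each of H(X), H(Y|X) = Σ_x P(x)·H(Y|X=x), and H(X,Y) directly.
H(X) = 1.5610 bits, H(Y|X) = 1.1472 bits, H(X,Y) = 2.7082 bits

Marginal of X (row sums):
  P(X=0) = 7/27 + 4/27 + 0 + 0 = 11/27
  P(X=1) = 1/27 + 4/27 + 0 + 4/27 = 1/3
  P(X=2) = 0 + 1/27 + 5/27 + 1/27 = 7/27
H(X) = -[(11/27)·log₂(11/27) + (1/3)·log₂(1/3) + (7/27)·log₂(7/27)]
  = 0.52778 + 0.52832 + 0.50492 = 1.5610 bits

H(Y|X) = Σ_x P(x)·H(Y|X=x):
  X=0: P(X=0) = 11/27, P(Y|X=0) = (7/11, 4/11, 0, 0) → H(Y|X=0) = 0.94566
  X=1: P(X=1) = 1/3, P(Y|X=1) = (1/9, 4/9, 0, 4/9) → H(Y|X=1) = 1.39215
  X=2: P(X=2) = 7/27, P(Y|X=2) = (0, 1/7, 5/7, 1/7) → H(Y|X=2) = 1.14883
H(Y|X) = (11/27)·0.94566 + (1/3)·1.39215 + (7/27)·1.14883 = 1.1472 bits

H(X,Y) = -Σ_{x,y} P(x,y) log₂ P(x,y). Per-cell terms -P(x,y)·log₂P(x,y):
  X=0: 0.50492, 0.40813, 0.00000, 0.00000
  X=1: 0.17611, 0.40813, 0.00000, 0.40813
  X=2: 0.00000, 0.17611, 0.45055, 0.17611
  (cells with P = 0 contribute 0)
Sum of the 12 terms: H(X,Y) = 2.7082 bits

Chain rule check:
  H(X) + H(Y|X) = 1.5610 + 1.1472 = 2.7082 bits
  H(X,Y) = 2.7082 bits
✓ Chain rule verified.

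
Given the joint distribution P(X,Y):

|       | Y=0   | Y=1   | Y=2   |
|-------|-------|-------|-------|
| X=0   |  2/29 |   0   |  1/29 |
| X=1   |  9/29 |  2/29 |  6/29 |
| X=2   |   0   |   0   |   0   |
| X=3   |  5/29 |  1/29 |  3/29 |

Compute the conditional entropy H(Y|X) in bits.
1.3230 bits

H(Y|X) = H(X,Y) - H(X)

H(X,Y) = -Σ_{x,y} P(x,y) log₂ P(x,y). Per-cell terms -P(x,y)·log₂P(x,y):
  X=0: 0.266068, 0.000000, 0.167517
  X=1: 0.523879, 0.266068, 0.470280
  X=2: 0.000000, 0.000000, 0.000000
  X=3: 0.437251, 0.167517, 0.338588
  (cells with P = 0 contribute 0)
Sum of the 12 terms: H(X,Y) = 2.63717 bits

Marginal of X (row sums):
  P(X=0) = 2/29 + 0 + 1/29 = 3/29
  P(X=1) = 9/29 + 2/29 + 6/29 = 17/29
  P(X=2) = 0 + 0 + 0 = 0
  P(X=3) = 5/29 + 1/29 + 3/29 = 9/29
H(X) = -[(3/29)·log₂(3/29) + (17/29)·log₂(17/29) + (9/29)·log₂(9/29)]   (outcomes with P = 0 contribute 0)
  = 0.338588 + 0.451683 + 0.523879 = 1.31415 bits

H(Y|X) = H(X,Y) - H(X) = 2.63717 - 1.31415 = 1.3230 bits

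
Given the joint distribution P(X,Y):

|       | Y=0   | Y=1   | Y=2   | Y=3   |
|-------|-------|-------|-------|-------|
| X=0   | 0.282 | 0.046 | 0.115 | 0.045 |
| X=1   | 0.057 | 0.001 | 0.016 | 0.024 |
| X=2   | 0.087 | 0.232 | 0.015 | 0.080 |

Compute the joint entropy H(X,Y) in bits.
2.9275 bits

H(X,Y) = -Σ_{x,y} P(x,y) log₂ P(x,y). Per-cell terms -P(x,y)·log₂P(x,y):
  X=0: 0.5150, 0.2043, 0.3588, 0.2013
  X=1: 0.2356, 0.0100, 0.0955, 0.1291
  X=2: 0.3065, 0.4890, 0.0909, 0.2915
Sum of the 12 terms: H(X,Y) = 2.9275 bits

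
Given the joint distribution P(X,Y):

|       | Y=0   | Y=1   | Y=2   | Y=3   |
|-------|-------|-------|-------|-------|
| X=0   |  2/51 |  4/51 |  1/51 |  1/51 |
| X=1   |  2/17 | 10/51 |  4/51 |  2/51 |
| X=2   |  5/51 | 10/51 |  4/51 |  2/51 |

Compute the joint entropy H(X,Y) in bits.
3.2497 bits

H(X,Y) = -Σ_{x,y} P(x,y) log₂ P(x,y). Per-cell terms -P(x,y)·log₂P(x,y):
  X=0: 0.18323, 0.28803, 0.11122, 0.11122
  X=1: 0.36323, 0.46088, 0.28803, 0.18323
  X=2: 0.32848, 0.46088, 0.28803, 0.18323
Sum of the 12 terms: H(X,Y) = 3.2497 bits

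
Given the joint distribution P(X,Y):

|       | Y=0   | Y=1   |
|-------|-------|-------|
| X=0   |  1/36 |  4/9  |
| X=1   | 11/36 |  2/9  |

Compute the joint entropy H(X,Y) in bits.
1.6684 bits

H(X,Y) = -Σ_{x,y} P(x,y) log₂ P(x,y). Per-cell terms -P(x,y)·log₂P(x,y):
  X=0: 0.14361, 0.51997
  X=1: 0.52265, 0.48221
Sum of the 4 terms: H(X,Y) = 1.6684 bits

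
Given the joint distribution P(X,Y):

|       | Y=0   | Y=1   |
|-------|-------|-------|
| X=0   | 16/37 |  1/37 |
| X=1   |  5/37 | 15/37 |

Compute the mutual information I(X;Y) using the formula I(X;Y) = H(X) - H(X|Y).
0.4000 bits

I(X;Y) = H(X) - H(X|Y)

Marginal of X (row sums):
  P(X=0) = 16/37 + 1/37 = 17/37
  P(X=1) = 5/37 + 15/37 = 20/37
H(X) = -[(17/37)·log₂(17/37) + (20/37)·log₂(20/37)]
  = 0.51551 + 0.47974 = 0.99525 bits

Marginal of Y (column sums):
  P(Y=0) = 16/37 + 5/37 = 21/37
  P(Y=1) = 1/37 + 15/37 = 16/37
H(X|Y) = Σ_y P(y)·H(X|Y=y):
  Y=0: P(Y=0) = 21/37, P(X|Y=0) = (16/21, 5/21) → H(X|Y=0) = 0.79186
  Y=1: P(Y=1) = 16/37, P(X|Y=1) = (1/16, 15/16) → H(X|Y=1) = 0.33729
H(X|Y) = (21/37)·0.79186 + (16/37)·0.33729 = 0.59529 bits

I(X;Y) = H(X) - H(X|Y) = 0.99525 - 0.59529 = 0.4000 bits

Cross-check via I(X;Y) = H(X) + H(Y) - H(X,Y): computing H(Y) from the column sums and H(X,Y) from the 4 cells in the same way gives H(Y) = 0.98679 bits and H(X,Y) = 1.58208 bits, so
I(X;Y) = 0.99525 + 0.98679 - 1.58208 = 0.4000 bits ✓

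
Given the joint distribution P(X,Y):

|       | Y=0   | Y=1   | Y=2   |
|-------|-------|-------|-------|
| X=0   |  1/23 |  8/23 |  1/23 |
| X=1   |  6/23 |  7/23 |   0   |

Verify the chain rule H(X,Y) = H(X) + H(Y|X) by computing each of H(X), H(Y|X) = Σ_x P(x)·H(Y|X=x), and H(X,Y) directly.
H(X) = 0.9877 bits, H(Y|X) = 0.9636 bits, H(X,Y) = 1.9513 bits

Marginal of X (row sums):
  P(X=0) = 1/23 + 8/23 + 1/23 = 10/23
  P(X=1) = 6/23 + 7/23 + 0 = 13/23
H(X) = -[(10/23)·log₂(10/23) + (13/23)·log₂(13/23)]
  = 0.52245 + 0.46524 = 0.9877 bits

H(Y|X) = Σ_x P(x)·H(Y|X=x):
  X=0: P(X=0) = 10/23, P(Y|X=0) = (1/10, 4/5, 1/10) → H(Y|X=0) = 0.92193
  X=1: P(X=1) = 13/23, P(Y|X=1) = (6/13, 7/13, 0) → H(Y|X=1) = 0.99573
H(Y|X) = (10/23)·0.92193 + (13/23)·0.99573 = 0.9636 bits

H(X,Y) = -Σ_{x,y} P(x,y) log₂ P(x,y). Per-cell terms -P(x,y)·log₂P(x,y):
  X=0: 0.19668, 0.52993, 0.19668
  X=1: 0.50572, 0.52232, 0.00000
  (cells with P = 0 contribute 0)
Sum of the 6 terms: H(X,Y) = 1.9513 bits

Chain rule check:
  H(X) + H(Y|X) = 0.9877 + 0.9636 = 1.9513 bits
  H(X,Y) = 1.9513 bits
✓ Chain rule verified.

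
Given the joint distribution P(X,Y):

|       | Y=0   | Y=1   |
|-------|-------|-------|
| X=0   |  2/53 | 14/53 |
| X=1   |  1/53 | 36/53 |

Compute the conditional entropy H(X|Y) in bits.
0.8590 bits

H(X|Y) = H(X,Y) - H(Y)

H(X,Y) = -Σ_{x,y} P(x,y) log₂ P(x,y). Per-cell terms -P(x,y)·log₂P(x,y):
  X=0: 0.1784, 0.5073
  X=1: 0.1081, 0.3790
Sum of the 4 terms: H(X,Y) = 1.1728 bits

Marginal of Y (column sums):
  P(Y=0) = 2/53 + 1/53 = 3/53
  P(Y=1) = 14/53 + 36/53 = 50/53
H(Y) = -[(3/53)·log₂(3/53) + (50/53)·log₂(50/53)]
  = 0.2345 + 0.0793 = 0.3138 bits

H(X|Y) = H(X,Y) - H(Y) = 1.1728 - 0.3138 = 0.8590 bits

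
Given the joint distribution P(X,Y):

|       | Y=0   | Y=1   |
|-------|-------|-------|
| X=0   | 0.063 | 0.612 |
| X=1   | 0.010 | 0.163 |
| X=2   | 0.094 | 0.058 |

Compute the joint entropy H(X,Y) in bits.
1.7367 bits

H(X,Y) = -Σ_{x,y} P(x,y) log₂ P(x,y). Per-cell terms -P(x,y)·log₂P(x,y):
  X=0: 0.25128, 0.43354
  X=1: 0.06644, 0.42658
  X=2: 0.32065, 0.23825
Sum of the 6 terms: H(X,Y) = 1.7367 bits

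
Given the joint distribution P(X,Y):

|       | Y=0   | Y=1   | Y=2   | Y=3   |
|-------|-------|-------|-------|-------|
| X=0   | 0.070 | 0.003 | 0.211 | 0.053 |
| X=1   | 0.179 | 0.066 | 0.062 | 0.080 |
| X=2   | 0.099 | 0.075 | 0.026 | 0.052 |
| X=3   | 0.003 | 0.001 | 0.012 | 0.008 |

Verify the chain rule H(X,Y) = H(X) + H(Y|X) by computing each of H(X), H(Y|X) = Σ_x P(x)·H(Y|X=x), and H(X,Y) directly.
H(X) = 1.6891 bits, H(Y|X) = 1.6828 bits, H(X,Y) = 3.3719 bits

Marginal of X (row sums):
  P(X=0) = 0.070 + 0.003 + 0.211 + 0.053 = 0.337
  P(X=1) = 0.179 + 0.066 + 0.062 + 0.080 = 0.387
  P(X=2) = 0.099 + 0.075 + 0.026 + 0.052 = 0.252
  P(X=3) = 0.003 + 0.001 + 0.012 + 0.008 = 0.024
H(X) = -[0.337·log₂(0.337) + 0.387·log₂(0.387) + 0.252·log₂(0.252) + 0.024·log₂(0.024)]
  = 0.52881 + 0.53003 + 0.50110 + 0.12914 = 1.6891 bits

H(Y|X) = Σ_x P(x)·H(Y|X=x):
  X=0: P(X=0) = 0.337, P(Y|X=0) = (70/337, 3/337, 211/337, 53/337) → H(Y|X=0) = 1.37424
  X=1: P(X=1) = 0.387, P(Y|X=1) = (179/387, 22/129, 62/387, 80/387) → H(Y|X=1) = 1.84310
  X=2: P(X=2) = 0.252, P(Y|X=2) = (11/28, 25/84, 13/126, 13/63) → H(Y|X=2) = 1.85783
  X=3: P(X=3) = 0.024, P(Y|X=3) = (1/8, 1/24, 1/2, 1/3) → H(Y|X=3) = 1.59436
H(Y|X) = 0.337·1.37424 + 0.387·1.84310 + 0.252·1.85783 + 0.024·1.59436 = 1.6828 bits

H(X,Y) = -Σ_{x,y} P(x,y) log₂ P(x,y). Per-cell terms -P(x,y)·log₂P(x,y):
  X=0: 0.26856, 0.02514, 0.47363, 0.22461
  X=1: 0.44427, 0.25881, 0.24872, 0.29151
  X=2: 0.33031, 0.28027, 0.13690, 0.22180
  X=3: 0.02514, 0.00997, 0.07657, 0.05573
Sum of the 16 terms: H(X,Y) = 3.3719 bits

Chain rule check:
  H(X) + H(Y|X) = 1.6891 + 1.6828 = 3.3719 bits
  H(X,Y) = 3.3719 bits
✓ Chain rule verified.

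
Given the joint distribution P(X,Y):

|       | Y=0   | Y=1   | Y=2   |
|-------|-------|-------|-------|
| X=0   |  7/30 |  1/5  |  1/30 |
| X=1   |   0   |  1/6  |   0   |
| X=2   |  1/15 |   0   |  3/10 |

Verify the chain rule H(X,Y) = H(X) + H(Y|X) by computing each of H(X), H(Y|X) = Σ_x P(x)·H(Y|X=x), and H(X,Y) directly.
H(X) = 1.4747 bits, H(Y|X) = 0.8555 bits, H(X,Y) = 2.3302 bits

Marginal of X (row sums):
  P(X=0) = 7/30 + 1/5 + 1/30 = 7/15
  P(X=1) = 0 + 1/6 + 0 = 1/6
  P(X=2) = 1/15 + 0 + 3/10 = 11/30
H(X) = -[(7/15)·log₂(7/15) + (1/6)·log₂(1/6) + (11/30)·log₂(11/30)]
  = 0.51312 + 0.43083 + 0.53073 = 1.4747 bits

H(Y|X) = Σ_x P(x)·H(Y|X=x):
  X=0: P(X=0) = 7/15, P(Y|X=0) = (1/2, 3/7, 1/14) → H(Y|X=0) = 1.29584
  X=1: P(X=1) = 1/6, P(Y|X=1) = (0, 1, 0) → H(Y|X=1) = 0.00000
  X=2: P(X=2) = 11/30, P(Y|X=2) = (2/11, 0, 9/11) → H(Y|X=2) = 0.68404
H(Y|X) = (7/15)·1.29584 + (1/6)·0.00000 + (11/30)·0.68404 = 0.8555 bits

H(X,Y) = -Σ_{x,y} P(x,y) log₂ P(x,y). Per-cell terms -P(x,y)·log₂P(x,y):
  X=0: 0.48989, 0.46439, 0.16356
  X=1: 0.00000, 0.43083, 0.00000
  X=2: 0.26046, 0.00000, 0.52109
  (cells with P = 0 contribute 0)
Sum of the 9 terms: H(X,Y) = 2.3302 bits

Chain rule check:
  H(X) + H(Y|X) = 1.4747 + 0.8555 = 2.3302 bits
  H(X,Y) = 2.3302 bits
✓ Chain rule verified.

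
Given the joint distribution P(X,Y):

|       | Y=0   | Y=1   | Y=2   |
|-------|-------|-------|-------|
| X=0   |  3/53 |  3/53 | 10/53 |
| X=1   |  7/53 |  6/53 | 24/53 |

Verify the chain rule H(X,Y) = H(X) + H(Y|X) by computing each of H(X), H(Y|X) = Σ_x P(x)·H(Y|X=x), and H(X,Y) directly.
H(X) = 0.8836 bits, H(Y|X) = 1.2985 bits, H(X,Y) = 2.1821 bits

Marginal of X (row sums):
  P(X=0) = 3/53 + 3/53 + 10/53 = 16/53
  P(X=1) = 7/53 + 6/53 + 24/53 = 37/53
H(X) = -[(16/53)·log₂(16/53) + (37/53)·log₂(37/53)]
  = 0.52164 + 0.36195 = 0.8836 bits

H(Y|X) = Σ_x P(x)·H(Y|X=x):
  X=0: P(X=0) = 16/53, P(Y|X=0) = (3/16, 3/16, 5/8) → H(Y|X=0) = 1.32943
  X=1: P(X=1) = 37/53, P(Y|X=1) = (7/37, 6/37, 24/37) → H(Y|X=1) = 1.28512
H(Y|X) = (16/53)·1.32943 + (37/53)·1.28512 = 1.2985 bits

H(X,Y) = -Σ_{x,y} P(x,y) log₂ P(x,y). Per-cell terms -P(x,y)·log₂P(x,y):
  X=0: 0.23451, 0.23451, 0.45396
  X=1: 0.38574, 0.35581, 0.51757
Sum of the 6 terms: H(X,Y) = 2.1821 bits

Chain rule check:
  H(X) + H(Y|X) = 0.8836 + 1.2985 = 2.1821 bits
  H(X,Y) = 2.1821 bits
✓ Chain rule verified.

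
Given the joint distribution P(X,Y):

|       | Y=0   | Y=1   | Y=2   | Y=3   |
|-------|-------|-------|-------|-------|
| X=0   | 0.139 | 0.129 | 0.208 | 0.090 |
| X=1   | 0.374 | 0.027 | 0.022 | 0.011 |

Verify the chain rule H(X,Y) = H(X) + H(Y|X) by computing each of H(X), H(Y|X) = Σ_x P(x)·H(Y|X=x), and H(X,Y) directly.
H(X) = 0.9874 bits, H(Y|X) = 1.4374 bits, H(X,Y) = 2.4248 bits

Marginal of X (row sums):
  P(X=0) = 0.139 + 0.129 + 0.208 + 0.090 = 0.566
  P(X=1) = 0.374 + 0.027 + 0.022 + 0.011 = 0.434
H(X) = -[0.566·log₂(0.566) + 0.434·log₂(0.434)]
  = 0.4648 + 0.5226 = 0.9874 bits

H(Y|X) = Σ_x P(x)·H(Y|X=x):
  X=0: P(X=0) = 0.566, P(Y|X=0) = (139/566, 129/566, 104/283, 45/283) → H(Y|X=0) = 1.9363
  X=1: P(X=1) = 0.434, P(Y|X=1) = (187/217, 27/434, 11/217, 11/434) → H(Y|X=1) = 0.7867
H(Y|X) = 0.566·1.9363 + 0.434·0.7867 = 1.4374 bits

H(X,Y) = -Σ_{x,y} P(x,y) log₂ P(x,y). Per-cell terms -P(x,y)·log₂P(x,y):
  X=0: 0.3957, 0.3811, 0.4712, 0.3127
  X=1: 0.5307, 0.1407, 0.1211, 0.0716
Sum of the 8 terms: H(X,Y) = 2.4248 bits

Chain rule check:
  H(X) + H(Y|X) = 0.9874 + 1.4374 = 2.4248 bits
  H(X,Y) = 2.4248 bits
✓ Chain rule verified.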